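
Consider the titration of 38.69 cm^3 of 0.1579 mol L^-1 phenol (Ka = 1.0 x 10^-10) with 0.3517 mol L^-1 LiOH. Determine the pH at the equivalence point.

11.52

n(C6H5OH) = 0.1579 x 0.03869 = 0.006109 mol; V(LiOH) at equivalence = 0.006109/0.3517 = 0.01737 L.
At equivalence all the acid is converted to C6H5O-; total volume = 0.03869 + 0.01737 = 0.05606 L, so [C6H5O-] = 0.006109/0.05606 = 0.1090 M.
Kb = Kw/Ka = 1.0e-14 / 1.0 x 10^-10 = 0.000100.
[OH^-] = sqrt(Kb x [C6H5O-]) = sqrt(0.000100 x 0.1090) = 0.00330 M.
pOH = 2.48, so pH = 14.00 - 2.48 = 11.52.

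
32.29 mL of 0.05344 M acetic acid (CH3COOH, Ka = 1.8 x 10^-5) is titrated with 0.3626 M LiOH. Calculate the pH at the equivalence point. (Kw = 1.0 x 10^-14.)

8.71

n(CH3COOH) = 0.05344 x 0.03229 = 0.001726 mol; V(LiOH) at equivalence = 0.001726/0.3626 = 0.004759 L.
At equivalence all the acid is converted to CH3COO-; total volume = 0.03229 + 0.004759 = 0.03705 L, so [CH3COO-] = 0.001726/0.03705 = 0.04658 M.
Kb = Kw/Ka = 1.0e-14 / 1.8 x 10^-5 = 5.56e-10.
[OH^-] = sqrt(Kb x [CH3COO-]) = sqrt(5.56e-10 x 0.04658) = 5.09e-6 M.
pOH = 5.29, so pH = 14.00 - 5.29 = 8.71.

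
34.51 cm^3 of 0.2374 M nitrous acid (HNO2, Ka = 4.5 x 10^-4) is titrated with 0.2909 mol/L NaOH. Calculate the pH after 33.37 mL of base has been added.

12.35

n(acid) = 0.2374 x 0.03451 = 0.008193 mol; n(NaOH) added = 0.2909 x 0.03337 = 0.009707 mol.
Base is in excess by 0.009707 - 0.008193 = 0.001515 mol in a total volume of 0.06788 L.
[OH^-] = 0.001515/0.06788 = 0.02231 M, so pOH = 1.65 and pH = 14.00 - 1.65 = 12.35.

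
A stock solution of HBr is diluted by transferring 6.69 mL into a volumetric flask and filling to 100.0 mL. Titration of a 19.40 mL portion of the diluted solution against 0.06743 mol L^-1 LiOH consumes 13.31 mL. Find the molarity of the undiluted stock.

0.692 M

n(LiOH) = 0.06743 x 0.01331 = 0.0008975 mol.
n(HBr) in the aliquot = 0.0008975 mol.
[diluted HBr] = 0.0008975 / 0.01940 = 0.04626 M.
Dilution factor = 100.0/6.690 = 14.95, so [stock] = 0.04626 x 14.95 = 0.692 M.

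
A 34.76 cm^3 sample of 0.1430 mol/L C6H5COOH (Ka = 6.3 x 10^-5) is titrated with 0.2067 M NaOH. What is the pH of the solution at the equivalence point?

8.56

n(C6H5COOH) = 0.1430 x 0.03476 = 0.004971 mol; V(NaOH) at equivalence = 0.004971/0.2067 = 0.02405 L.
At equivalence all the acid is converted to C6H5COO-; total volume = 0.03476 + 0.02405 = 0.05881 L, so [C6H5COO-] = 0.004971/0.05881 = 0.08452 M.
Kb = Kw/Ka = 1.0e-14 / 6.3 x 10^-5 = 1.59e-10.
[OH^-] = sqrt(Kb x [C6H5COO-]) = sqrt(1.59e-10 x 0.08452) = 3.66e-6 M.
pOH = 5.44, so pH = 14.00 - 5.44 = 8.56.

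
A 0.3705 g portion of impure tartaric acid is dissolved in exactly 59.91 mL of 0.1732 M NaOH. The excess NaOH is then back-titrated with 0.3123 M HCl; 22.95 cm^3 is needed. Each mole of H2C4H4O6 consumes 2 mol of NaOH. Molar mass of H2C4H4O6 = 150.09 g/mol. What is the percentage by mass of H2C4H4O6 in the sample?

65.0%

Total n(NaOH) added = 0.1732 x 0.05991 = 0.01038 mol.
n(HCl) used = 0.3123 x 0.02295 = 0.007167 mol, which equals the excess n(NaOH).
So n(NaOH) consumed by the sample = 0.01038 - 0.007167 = 0.003209 mol.
n(H2C4H4O6) = 0.003209 / 2 = 0.001605 mol.
mass H2C4H4O6 = 0.001605 x 150.09 = 0.2408 g, so %H2C4H4O6 = 0.2408/0.3705 x 100 = 65.0%.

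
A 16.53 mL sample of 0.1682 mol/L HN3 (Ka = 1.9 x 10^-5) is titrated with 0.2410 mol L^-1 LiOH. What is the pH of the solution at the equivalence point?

n(HN3) = 0.1682 x 0.01653 = 0.002780 mol; V(LiOH) at equivalence = 0.002780/0.2410 = 0.01154 L.
At equivalence all the acid is converted to N3-; total volume = 0.01653 + 0.01154 = 0.02807 L, so [N3-] = 0.002780/0.02807 = 0.09906 M.
Kb = Kw/Ka = 1.0e-14 / 1.9 x 10^-5 = 5.26e-10.
[OH^-] = sqrt(Kb x [N3-]) = sqrt(5.26e-10 x 0.09906) = 7.22e-6 M.
pOH = 5.14, so pH = 14.00 - 5.14 = 8.86.

8.86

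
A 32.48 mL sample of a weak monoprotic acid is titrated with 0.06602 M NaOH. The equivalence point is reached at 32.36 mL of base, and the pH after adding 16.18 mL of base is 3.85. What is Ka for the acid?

1.4 x 10^-4

16.18 mL is half of the equivalence volume, so this is the half-equivalence point where [HA] = [A^-].
At half-equivalence pH = pKa, so pKa = 3.85.
Ka = 10^(-3.85) = 1.4 x 10^-4.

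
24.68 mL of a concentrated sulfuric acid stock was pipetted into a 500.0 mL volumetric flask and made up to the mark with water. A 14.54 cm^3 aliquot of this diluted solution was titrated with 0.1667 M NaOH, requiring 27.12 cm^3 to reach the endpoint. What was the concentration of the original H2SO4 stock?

n(NaOH) = 0.1667 x 0.02712 = 0.004521 mol.
n(H2SO4) in the aliquot = 0.004521 x 1/2 = 0.002260 mol.
[diluted H2SO4] = 0.002260 / 0.01454 = 0.1555 M.
Dilution factor = 500.0/24.68 = 20.26, so [stock] = 0.1555 x 20.26 = 3.15 M.

3.15 M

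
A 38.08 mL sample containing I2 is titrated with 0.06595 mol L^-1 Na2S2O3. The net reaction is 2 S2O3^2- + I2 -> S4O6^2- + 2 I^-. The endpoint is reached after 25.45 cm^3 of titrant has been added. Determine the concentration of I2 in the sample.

0.0220 M

n(Na2S2O3) = 0.06595 x 0.02545 = 0.001678 mol.
From the balanced equation, 2 mol Na2S2O3 reacts with 1 mol I2, so n(I2) = 0.001678 x 1/2 = 0.0008392 mol.
[I2] = 0.0008392 / 0.03808 L = 0.0220 M.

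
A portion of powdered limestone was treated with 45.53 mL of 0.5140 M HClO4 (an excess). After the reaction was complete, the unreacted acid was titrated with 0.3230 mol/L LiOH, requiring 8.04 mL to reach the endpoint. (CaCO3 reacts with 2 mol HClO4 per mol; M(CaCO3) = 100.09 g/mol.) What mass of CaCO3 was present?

Total n(HClO4) added = 0.5140 x 0.04553 = 0.02340 mol.
n(LiOH) used = 0.3230 x 0.008040 = 0.002597 mol, which equals the excess n(HClO4).
So n(HClO4) consumed by the sample = 0.02340 - 0.002597 = 0.02081 mol.
n(CaCO3) = 0.02081 / 2 = 0.01040 mol.
mass = 0.01040 mol x 100.09 g/mol = 1.04 g.

1.04 g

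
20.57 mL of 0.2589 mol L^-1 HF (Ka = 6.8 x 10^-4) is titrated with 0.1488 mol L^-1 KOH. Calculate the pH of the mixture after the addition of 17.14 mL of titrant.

3.13

Initial n(HF) = 0.2589 x 0.02057 = 0.005326 mol.
n(KOH) added = 0.1488 x 0.01714 = 0.002550 mol, converting that many moles of HF to F-.
Remaining n(HF) = 0.002775 mol; n(F-) = 0.002550 mol.
By Henderson-Hasselbalch, pH = pKa + log([A^-]/[HA]) = 3.17 + log(0.002550/0.002775) = 3.17 + (-0.04) = 3.13.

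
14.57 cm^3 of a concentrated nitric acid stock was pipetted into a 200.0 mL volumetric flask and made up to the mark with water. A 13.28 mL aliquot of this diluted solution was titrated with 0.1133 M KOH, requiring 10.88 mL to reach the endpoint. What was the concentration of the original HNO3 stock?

1.27 M

n(KOH) = 0.1133 x 0.01088 = 0.001233 mol.
n(HNO3) in the aliquot = 0.001233 mol.
[diluted HNO3] = 0.001233 / 0.01328 = 0.09282 M.
Dilution factor = 200.0/14.57 = 13.73, so [stock] = 0.09282 x 13.73 = 1.27 M.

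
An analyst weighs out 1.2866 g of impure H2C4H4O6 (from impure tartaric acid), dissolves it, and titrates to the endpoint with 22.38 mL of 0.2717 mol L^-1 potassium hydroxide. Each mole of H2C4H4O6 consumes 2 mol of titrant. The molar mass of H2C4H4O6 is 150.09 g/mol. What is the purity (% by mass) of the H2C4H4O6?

35.5%

n(KOH) = 0.2717 x 0.02238 = 0.006081 mol.
n(H2C4H4O6) = 0.006081 / 2 = 0.003040 mol.
mass of H2C4H4O6 = 0.003040 x 150.09 = 0.4563 g.
% purity = 0.4563 / 1.2866 x 100 = 35.5%.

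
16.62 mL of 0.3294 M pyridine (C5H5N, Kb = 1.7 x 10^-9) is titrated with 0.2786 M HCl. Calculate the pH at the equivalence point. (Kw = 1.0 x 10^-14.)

3.03

n(C5H5N) = 0.3294 x 0.01662 = 0.005475 mol; V(HCl) at equivalence = 0.005475/0.2786 = 0.01965 L.
At equivalence the base is fully converted to C5H5NH+; total volume = 0.03627 L, so [C5H5NH+] = 0.005475/0.03627 = 0.1509 M.
Ka(C5H5NH+) = Kw/Kb = 1.0e-14 / 1.7 x 10^-9 = 5.88e-6.
[H^+] = sqrt(Ka x [C5H5NH+]) = sqrt(5.88e-6 x 0.1509) = 0.000942 M.
pH = -log(0.000942) = 3.03.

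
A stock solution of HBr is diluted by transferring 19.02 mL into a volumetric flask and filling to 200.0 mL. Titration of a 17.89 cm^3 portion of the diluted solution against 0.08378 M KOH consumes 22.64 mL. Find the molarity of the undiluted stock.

n(KOH) = 0.08378 x 0.02264 = 0.001897 mol.
n(HBr) in the aliquot = 0.001897 mol.
[diluted HBr] = 0.001897 / 0.01789 = 0.1060 M.
Dilution factor = 200.0/19.02 = 10.52, so [stock] = 0.1060 x 10.52 = 1.11 M.

1.11 M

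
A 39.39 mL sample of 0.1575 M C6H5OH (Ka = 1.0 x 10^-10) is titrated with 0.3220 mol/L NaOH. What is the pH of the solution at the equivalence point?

n(C6H5OH) = 0.1575 x 0.03939 = 0.006204 mol; V(NaOH) at equivalence = 0.006204/0.3220 = 0.01927 L.
At equivalence all the acid is converted to C6H5O-; total volume = 0.03939 + 0.01927 = 0.05866 L, so [C6H5O-] = 0.006204/0.05866 = 0.1058 M.
Kb = Kw/Ka = 1.0e-14 / 1.0 x 10^-10 = 0.000100.
[OH^-] = sqrt(Kb x [C6H5O-]) = sqrt(0.000100 x 0.1058) = 0.00325 M.
pOH = 2.49, so pH = 14.00 - 2.49 = 11.51.

11.51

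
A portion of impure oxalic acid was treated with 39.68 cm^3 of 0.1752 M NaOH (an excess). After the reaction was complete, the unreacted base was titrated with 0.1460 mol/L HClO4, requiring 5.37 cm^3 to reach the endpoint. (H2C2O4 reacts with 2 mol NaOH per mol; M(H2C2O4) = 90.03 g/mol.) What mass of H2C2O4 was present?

0.278 g

Total n(NaOH) added = 0.1752 x 0.03968 = 0.006952 mol.
n(HClO4) used = 0.1460 x 0.005370 = 0.0007840 mol, which equals the excess n(NaOH).
So n(NaOH) consumed by the sample = 0.006952 - 0.0007840 = 0.006168 mol.
n(H2C2O4) = 0.006168 / 2 = 0.003084 mol.
mass = 0.003084 mol x 90.03 g/mol = 0.278 g.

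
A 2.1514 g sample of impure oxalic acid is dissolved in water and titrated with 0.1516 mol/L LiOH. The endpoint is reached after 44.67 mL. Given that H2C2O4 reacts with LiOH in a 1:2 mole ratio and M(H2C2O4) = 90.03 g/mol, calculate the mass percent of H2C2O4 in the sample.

n(LiOH) = 0.1516 x 0.04467 = 0.006772 mol.
n(H2C2O4) = 0.006772 / 2 = 0.003386 mol.
mass of H2C2O4 = 0.003386 x 90.03 = 0.3048 g.
% purity = 0.3048 / 2.1514 x 100 = 14.2%.

14.2%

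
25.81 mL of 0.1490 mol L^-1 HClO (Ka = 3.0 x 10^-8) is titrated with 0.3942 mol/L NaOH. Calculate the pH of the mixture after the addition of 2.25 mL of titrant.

Initial n(HClO) = 0.1490 x 0.02581 = 0.003846 mol.
n(NaOH) added = 0.3942 x 0.002250 = 0.0008870 mol, converting that many moles of HClO to ClO-.
Remaining n(HClO) = 0.002959 mol; n(ClO-) = 0.0008870 mol.
By Henderson-Hasselbalch, pH = pKa + log([A^-]/[HA]) = 7.52 + log(0.0008870/0.002959) = 7.52 + (-0.52) = 7.00.

7.00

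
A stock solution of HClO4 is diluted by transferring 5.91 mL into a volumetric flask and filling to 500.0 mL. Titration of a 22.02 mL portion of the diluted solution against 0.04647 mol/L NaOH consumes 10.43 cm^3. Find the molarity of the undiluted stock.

n(NaOH) = 0.04647 x 0.01043 = 0.0004847 mol.
n(HClO4) in the aliquot = 0.0004847 mol.
[diluted HClO4] = 0.0004847 / 0.02202 = 0.02201 M.
Dilution factor = 500.0/5.910 = 84.60, so [stock] = 0.02201 x 84.60 = 1.86 M.

1.86 M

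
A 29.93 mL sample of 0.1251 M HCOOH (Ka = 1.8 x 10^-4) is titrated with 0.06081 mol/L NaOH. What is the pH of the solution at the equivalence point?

n(HCOOH) = 0.1251 x 0.02993 = 0.003744 mol; V(NaOH) at equivalence = 0.003744/0.06081 = 0.06157 L.
At equivalence all the acid is converted to HCOO-; total volume = 0.02993 + 0.06157 = 0.09150 L, so [HCOO-] = 0.003744/0.09150 = 0.04092 M.
Kb = Kw/Ka = 1.0e-14 / 1.8 x 10^-4 = 5.56e-11.
[OH^-] = sqrt(Kb x [HCOO-]) = sqrt(5.56e-11 x 0.04092) = 1.51e-6 M.
pOH = 5.82, so pH = 14.00 - 5.82 = 8.18.

8.18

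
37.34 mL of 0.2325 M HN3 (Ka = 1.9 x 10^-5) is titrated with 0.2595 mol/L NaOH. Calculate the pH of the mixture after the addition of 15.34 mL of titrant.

4.65

Initial n(HN3) = 0.2325 x 0.03734 = 0.008682 mol.
n(NaOH) added = 0.2595 x 0.01534 = 0.003981 mol, converting that many moles of HN3 to N3-.
Remaining n(HN3) = 0.004701 mol; n(N3-) = 0.003981 mol.
By Henderson-Hasselbalch, pH = pKa + log([A^-]/[HA]) = 4.72 + log(0.003981/0.004701) = 4.72 + (-0.07) = 4.65.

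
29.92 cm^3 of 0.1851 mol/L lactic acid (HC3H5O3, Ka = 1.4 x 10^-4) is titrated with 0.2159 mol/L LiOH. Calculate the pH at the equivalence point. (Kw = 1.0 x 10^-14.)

n(HC3H5O3) = 0.1851 x 0.02992 = 0.005538 mol; V(LiOH) at equivalence = 0.005538/0.2159 = 0.02565 L.
At equivalence all the acid is converted to C3H5O3-; total volume = 0.02992 + 0.02565 = 0.05557 L, so [C3H5O3-] = 0.005538/0.05557 = 0.09966 M.
Kb = Kw/Ka = 1.0e-14 / 1.4 x 10^-4 = 7.14e-11.
[OH^-] = sqrt(Kb x [C3H5O3-]) = sqrt(7.14e-11 x 0.09966) = 2.67e-6 M.
pOH = 5.57, so pH = 14.00 - 5.57 = 8.43.

8.43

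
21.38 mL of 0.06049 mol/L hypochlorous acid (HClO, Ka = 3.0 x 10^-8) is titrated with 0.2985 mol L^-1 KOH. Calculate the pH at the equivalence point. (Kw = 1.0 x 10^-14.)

n(HClO) = 0.06049 x 0.02138 = 0.001293 mol; V(KOH) at equivalence = 0.001293/0.2985 = 0.004333 L.
At equivalence all the acid is converted to ClO-; total volume = 0.02138 + 0.004333 = 0.02571 L, so [ClO-] = 0.001293/0.02571 = 0.05030 M.
Kb = Kw/Ka = 1.0e-14 / 3.0 x 10^-8 = 3.33e-7.
[OH^-] = sqrt(Kb x [ClO-]) = sqrt(3.33e-7 x 0.05030) = 0.000129 M.
pOH = 3.89, so pH = 14.00 - 3.89 = 10.11.

10.11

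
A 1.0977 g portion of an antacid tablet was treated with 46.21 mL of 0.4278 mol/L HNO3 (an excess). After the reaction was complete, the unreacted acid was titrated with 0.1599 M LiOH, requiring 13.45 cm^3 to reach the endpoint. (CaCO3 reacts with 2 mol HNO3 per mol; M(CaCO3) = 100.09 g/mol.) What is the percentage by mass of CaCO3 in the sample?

Total n(HNO3) added = 0.4278 x 0.04621 = 0.01977 mol.
n(LiOH) used = 0.1599 x 0.01345 = 0.002151 mol, which equals the excess n(HNO3).
So n(HNO3) consumed by the sample = 0.01977 - 0.002151 = 0.01762 mol.
n(CaCO3) = 0.01762 / 2 = 0.008809 mol.
mass CaCO3 = 0.008809 x 100.09 = 0.8817 g, so %CaCO3 = 0.8817/1.0977 x 100 = 80.3%.

80.3%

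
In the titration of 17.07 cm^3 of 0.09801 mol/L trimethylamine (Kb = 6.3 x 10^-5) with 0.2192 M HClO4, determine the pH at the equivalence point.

5.48

n((CH3)3N) = 0.09801 x 0.01707 = 0.001673 mol; V(HClO4) at equivalence = 0.001673/0.2192 = 0.007632 L.
At equivalence the base is fully converted to (CH3)3NH+; total volume = 0.02470 L, so [(CH3)3NH+] = 0.001673/0.02470 = 0.06773 M.
Ka((CH3)3NH+) = Kw/Kb = 1.0e-14 / 6.3 x 10^-5 = 1.59e-10.
[H^+] = sqrt(Ka x [(CH3)3NH+]) = sqrt(1.59e-10 x 0.06773) = 3.28e-6 M.
pH = -log(3.28e-6) = 5.48.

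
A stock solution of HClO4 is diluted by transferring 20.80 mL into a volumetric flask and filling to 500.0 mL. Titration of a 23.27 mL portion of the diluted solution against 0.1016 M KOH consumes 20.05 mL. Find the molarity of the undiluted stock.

2.10 M

n(KOH) = 0.1016 x 0.02005 = 0.002037 mol.
n(HClO4) in the aliquot = 0.002037 mol.
[diluted HClO4] = 0.002037 / 0.02327 = 0.08754 M.
Dilution factor = 500.0/20.80 = 24.04, so [stock] = 0.08754 x 24.04 = 2.10 M.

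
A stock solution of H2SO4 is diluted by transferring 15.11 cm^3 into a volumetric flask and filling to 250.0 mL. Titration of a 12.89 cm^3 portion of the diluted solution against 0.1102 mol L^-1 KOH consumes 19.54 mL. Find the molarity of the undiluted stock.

1.38 M

n(KOH) = 0.1102 x 0.01954 = 0.002153 mol.
n(H2SO4) in the aliquot = 0.002153 x 1/2 = 0.001077 mol.
[diluted H2SO4] = 0.001077 / 0.01289 = 0.08353 M.
Dilution factor = 250.0/15.11 = 16.55, so [stock] = 0.08353 x 16.55 = 1.38 M.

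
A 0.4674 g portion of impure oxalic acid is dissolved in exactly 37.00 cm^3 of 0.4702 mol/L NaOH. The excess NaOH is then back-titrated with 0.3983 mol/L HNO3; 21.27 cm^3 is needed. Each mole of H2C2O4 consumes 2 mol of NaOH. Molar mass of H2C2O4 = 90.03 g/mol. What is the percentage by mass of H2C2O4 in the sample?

86.0%

Total n(NaOH) added = 0.4702 x 0.03700 = 0.01740 mol.
n(HNO3) used = 0.3983 x 0.02127 = 0.008472 mol, which equals the excess n(NaOH).
So n(NaOH) consumed by the sample = 0.01740 - 0.008472 = 0.008926 mol.
n(H2C2O4) = 0.008926 / 2 = 0.004463 mol.
mass H2C2O4 = 0.004463 x 90.03 = 0.4018 g, so %H2C2O4 = 0.4018/0.4674 x 100 = 86.0%.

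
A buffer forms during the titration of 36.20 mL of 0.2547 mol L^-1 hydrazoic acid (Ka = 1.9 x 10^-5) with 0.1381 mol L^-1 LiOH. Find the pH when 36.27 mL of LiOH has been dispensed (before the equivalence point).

Initial n(HN3) = 0.2547 x 0.03620 = 0.009220 mol.
n(LiOH) added = 0.1381 x 0.03627 = 0.005009 mol, converting that many moles of HN3 to N3-.
Remaining n(HN3) = 0.004211 mol; n(N3-) = 0.005009 mol.
By Henderson-Hasselbalch, pH = pKa + log([A^-]/[HA]) = 4.72 + log(0.005009/0.004211) = 4.72 + (+0.08) = 4.80.

4.80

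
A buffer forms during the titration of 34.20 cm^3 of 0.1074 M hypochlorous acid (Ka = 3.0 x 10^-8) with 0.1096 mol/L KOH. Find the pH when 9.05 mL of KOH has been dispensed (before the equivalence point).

7.09

Initial n(HClO) = 0.1074 x 0.03420 = 0.003673 mol.
n(KOH) added = 0.1096 x 0.009050 = 0.0009919 mol, converting that many moles of HClO to ClO-.
Remaining n(HClO) = 0.002681 mol; n(ClO-) = 0.0009919 mol.
By Henderson-Hasselbalch, pH = pKa + log([A^-]/[HA]) = 7.52 + log(0.0009919/0.002681) = 7.52 + (-0.43) = 7.09.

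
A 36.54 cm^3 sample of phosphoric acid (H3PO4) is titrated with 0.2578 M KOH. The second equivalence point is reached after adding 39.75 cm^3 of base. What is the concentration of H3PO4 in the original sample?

n(KOH) = 0.2578 x 0.03975 = 0.01025 mol.
At the second equivalence point, 2 mol OH^- react per mol H3PO4, so n(H3PO4) = 0.01025 / 2 = 0.005124 mol.
[H3PO4] = 0.005124 / 0.03654 L = 0.140 M.

0.140 M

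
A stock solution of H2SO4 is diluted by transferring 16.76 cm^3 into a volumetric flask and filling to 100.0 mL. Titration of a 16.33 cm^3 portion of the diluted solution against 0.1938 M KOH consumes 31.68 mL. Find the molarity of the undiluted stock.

1.12 M

n(KOH) = 0.1938 x 0.03168 = 0.006140 mol.
n(H2SO4) in the aliquot = 0.006140 x 1/2 = 0.003070 mol.
[diluted H2SO4] = 0.003070 / 0.01633 = 0.1880 M.
Dilution factor = 100.0/16.76 = 5.967, so [stock] = 0.1880 x 5.967 = 1.12 M.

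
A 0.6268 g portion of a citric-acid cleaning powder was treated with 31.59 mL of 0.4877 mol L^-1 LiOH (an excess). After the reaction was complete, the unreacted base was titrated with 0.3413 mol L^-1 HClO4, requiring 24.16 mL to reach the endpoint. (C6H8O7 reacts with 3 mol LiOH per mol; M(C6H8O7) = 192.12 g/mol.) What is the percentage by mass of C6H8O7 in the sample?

Total n(LiOH) added = 0.4877 x 0.03159 = 0.01541 mol.
n(HClO4) used = 0.3413 x 0.02416 = 0.008246 mol, which equals the excess n(LiOH).
So n(LiOH) consumed by the sample = 0.01541 - 0.008246 = 0.007161 mol.
n(C6H8O7) = 0.007161 / 3 = 0.002387 mol.
mass C6H8O7 = 0.002387 x 192.12 = 0.4586 g, so %C6H8O7 = 0.4586/0.6268 x 100 = 73.2%.

73.2%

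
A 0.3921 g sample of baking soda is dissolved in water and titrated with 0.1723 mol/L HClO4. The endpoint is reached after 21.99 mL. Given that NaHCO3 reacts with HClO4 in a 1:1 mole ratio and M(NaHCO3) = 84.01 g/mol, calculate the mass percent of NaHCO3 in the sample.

n(HClO4) = 0.1723 x 0.02199 = 0.003789 mol.
n(NaHCO3) = 0.003789 / 1 = 0.003789 mol.
mass of NaHCO3 = 0.003789 x 84.01 = 0.3183 g.
% purity = 0.3183 / 0.3921 x 100 = 81.2%.

81.2%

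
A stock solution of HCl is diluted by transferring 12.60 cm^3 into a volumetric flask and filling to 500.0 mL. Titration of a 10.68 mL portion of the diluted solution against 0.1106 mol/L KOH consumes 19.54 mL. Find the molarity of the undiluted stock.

n(KOH) = 0.1106 x 0.01954 = 0.002161 mol.
n(HCl) in the aliquot = 0.002161 mol.
[diluted HCl] = 0.002161 / 0.01068 = 0.2024 M.
Dilution factor = 500.0/12.60 = 39.68, so [stock] = 0.2024 x 39.68 = 8.03 M.

8.03 M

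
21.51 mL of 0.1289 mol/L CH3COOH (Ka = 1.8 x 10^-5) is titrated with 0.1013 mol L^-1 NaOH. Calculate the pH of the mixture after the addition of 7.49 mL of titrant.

Initial n(CH3COOH) = 0.1289 x 0.02151 = 0.002773 mol.
n(NaOH) added = 0.1013 x 0.007490 = 0.0007587 mol, converting that many moles of CH3COOH to CH3COO-.
Remaining n(CH3COOH) = 0.002014 mol; n(CH3COO-) = 0.0007587 mol.
By Henderson-Hasselbalch, pH = pKa + log([A^-]/[HA]) = 4.74 + log(0.0007587/0.002014) = 4.74 + (-0.42) = 4.32.

4.32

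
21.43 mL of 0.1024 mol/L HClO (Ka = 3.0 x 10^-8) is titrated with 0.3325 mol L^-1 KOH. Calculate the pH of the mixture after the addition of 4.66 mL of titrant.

7.90

Initial n(HClO) = 0.1024 x 0.02143 = 0.002194 mol.
n(KOH) added = 0.3325 x 0.004660 = 0.001549 mol, converting that many moles of HClO to ClO-.
Remaining n(HClO) = 0.0006450 mol; n(ClO-) = 0.001549 mol.
By Henderson-Hasselbalch, pH = pKa + log([A^-]/[HA]) = 7.52 + log(0.001549/0.0006450) = 7.52 + (+0.38) = 7.90.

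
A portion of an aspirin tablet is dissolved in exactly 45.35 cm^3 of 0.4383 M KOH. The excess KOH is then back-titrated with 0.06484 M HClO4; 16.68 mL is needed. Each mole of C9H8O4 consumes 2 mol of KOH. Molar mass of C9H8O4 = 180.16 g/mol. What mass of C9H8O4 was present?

1.69 g

Total n(KOH) added = 0.4383 x 0.04535 = 0.01988 mol.
n(HClO4) used = 0.06484 x 0.01668 = 0.001082 mol, which equals the excess n(KOH).
So n(KOH) consumed by the sample = 0.01988 - 0.001082 = 0.01880 mol.
n(C9H8O4) = 0.01880 / 2 = 0.009398 mol.
mass = 0.009398 mol x 180.16 g/mol = 1.69 g.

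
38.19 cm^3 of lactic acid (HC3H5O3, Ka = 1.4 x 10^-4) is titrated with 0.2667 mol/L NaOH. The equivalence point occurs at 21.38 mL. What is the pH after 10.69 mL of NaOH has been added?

10.69 mL is exactly half the equivalence volume (21.38/2), i.e. the half-equivalence point.
There, n(HA) = n(A^-), so pH = pKa = -log(1.4 x 10^-4) = 3.85.

3.85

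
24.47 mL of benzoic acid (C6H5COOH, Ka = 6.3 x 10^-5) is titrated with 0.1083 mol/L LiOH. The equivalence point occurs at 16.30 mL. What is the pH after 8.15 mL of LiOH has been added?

8.15 mL is exactly half the equivalence volume (16.30/2), i.e. the half-equivalence point.
There, n(HA) = n(A^-), so pH = pKa = -log(6.3 x 10^-5) = 4.20.

4.20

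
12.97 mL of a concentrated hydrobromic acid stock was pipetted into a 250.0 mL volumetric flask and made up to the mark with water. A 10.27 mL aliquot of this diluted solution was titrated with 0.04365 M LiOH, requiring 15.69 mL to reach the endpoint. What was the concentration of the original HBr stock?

n(LiOH) = 0.04365 x 0.01569 = 0.0006849 mol.
n(HBr) in the aliquot = 0.0006849 mol.
[diluted HBr] = 0.0006849 / 0.01027 = 0.06669 M.
Dilution factor = 250.0/12.97 = 19.28, so [stock] = 0.06669 x 19.28 = 1.29 M.

1.29 M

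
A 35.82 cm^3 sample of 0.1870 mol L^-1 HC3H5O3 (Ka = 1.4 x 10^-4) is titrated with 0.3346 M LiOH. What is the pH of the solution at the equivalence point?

8.47

n(HC3H5O3) = 0.1870 x 0.03582 = 0.006698 mol; V(LiOH) at equivalence = 0.006698/0.3346 = 0.02002 L.
At equivalence all the acid is converted to C3H5O3-; total volume = 0.03582 + 0.02002 = 0.05584 L, so [C3H5O3-] = 0.006698/0.05584 = 0.1200 M.
Kb = Kw/Ka = 1.0e-14 / 1.4 x 10^-4 = 7.14e-11.
[OH^-] = sqrt(Kb x [C3H5O3-]) = sqrt(7.14e-11 x 0.1200) = 2.93e-6 M.
pOH = 5.53, so pH = 14.00 - 5.53 = 8.47.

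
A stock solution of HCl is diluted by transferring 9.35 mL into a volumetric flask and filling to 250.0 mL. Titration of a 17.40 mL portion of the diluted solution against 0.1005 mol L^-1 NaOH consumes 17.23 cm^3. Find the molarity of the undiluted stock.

2.66 M

n(NaOH) = 0.1005 x 0.01723 = 0.001732 mol.
n(HCl) in the aliquot = 0.001732 mol.
[diluted HCl] = 0.001732 / 0.01740 = 0.09952 M.
Dilution factor = 250.0/9.350 = 26.74, so [stock] = 0.09952 x 26.74 = 2.66 M.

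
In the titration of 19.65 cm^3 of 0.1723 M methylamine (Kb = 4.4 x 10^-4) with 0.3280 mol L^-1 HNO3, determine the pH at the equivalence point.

n(CH3NH2) = 0.1723 x 0.01965 = 0.003386 mol; V(HNO3) at equivalence = 0.003386/0.3280 = 0.01032 L.
At equivalence the base is fully converted to CH3NH3+; total volume = 0.02997 L, so [CH3NH3+] = 0.003386/0.02997 = 0.1130 M.
Ka(CH3NH3+) = Kw/Kb = 1.0e-14 / 4.4 x 10^-4 = 2.27e-11.
[H^+] = sqrt(Ka x [CH3NH3+]) = sqrt(2.27e-11 x 0.1130) = 1.60e-6 M.
pH = -log(1.60e-6) = 5.80.

5.80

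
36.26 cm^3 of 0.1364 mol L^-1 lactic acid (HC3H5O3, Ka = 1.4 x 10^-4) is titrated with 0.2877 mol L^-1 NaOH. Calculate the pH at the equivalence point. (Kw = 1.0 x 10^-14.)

n(HC3H5O3) = 0.1364 x 0.03626 = 0.004946 mol; V(NaOH) at equivalence = 0.004946/0.2877 = 0.01719 L.
At equivalence all the acid is converted to C3H5O3-; total volume = 0.03626 + 0.01719 = 0.05345 L, so [C3H5O3-] = 0.004946/0.05345 = 0.09253 M.
Kb = Kw/Ka = 1.0e-14 / 1.4 x 10^-4 = 7.14e-11.
[OH^-] = sqrt(Kb x [C3H5O3-]) = sqrt(7.14e-11 x 0.09253) = 2.57e-6 M.
pOH = 5.59, so pH = 14.00 - 5.59 = 8.41.

8.41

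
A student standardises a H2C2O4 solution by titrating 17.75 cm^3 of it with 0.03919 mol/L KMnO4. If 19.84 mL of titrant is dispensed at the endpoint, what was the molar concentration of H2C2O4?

0.110 M

n(KMnO4) = 0.03919 x 0.01984 = 0.0007775 mol.
From the balanced equation, 2 mol KMnO4 reacts with 5 mol H2C2O4, so n(H2C2O4) = 0.0007775 x 5/2 = 0.001944 mol.
[H2C2O4] = 0.001944 / 0.01775 L = 0.110 M.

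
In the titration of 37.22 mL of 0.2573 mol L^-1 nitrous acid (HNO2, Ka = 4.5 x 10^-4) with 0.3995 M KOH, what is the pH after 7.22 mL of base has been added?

Initial n(HNO2) = 0.2573 x 0.03722 = 0.009577 mol.
n(KOH) added = 0.3995 x 0.007220 = 0.002884 mol, converting that many moles of HNO2 to NO2-.
Remaining n(HNO2) = 0.006692 mol; n(NO2-) = 0.002884 mol.
By Henderson-Hasselbalch, pH = pKa + log([A^-]/[HA]) = 3.35 + log(0.002884/0.006692) = 3.35 + (-0.37) = 2.98.

2.98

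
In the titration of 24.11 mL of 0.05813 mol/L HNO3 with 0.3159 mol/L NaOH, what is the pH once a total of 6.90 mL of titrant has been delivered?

n(acid) = 0.05813 x 0.02411 = 0.001402 mol; n(NaOH) added = 0.3159 x 0.006900 = 0.002180 mol.
Base is in excess by 0.002180 - 0.001402 = 0.0007782 mol in a total volume of 0.03101 L.
[OH^-] = 0.0007782/0.03101 = 0.02509 M, so pOH = 1.60 and pH = 14.00 - 1.60 = 12.40.

12.40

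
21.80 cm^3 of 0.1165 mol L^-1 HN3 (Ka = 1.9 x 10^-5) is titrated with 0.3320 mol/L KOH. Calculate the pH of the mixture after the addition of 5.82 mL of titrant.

Initial n(HN3) = 0.1165 x 0.02180 = 0.002540 mol.
n(KOH) added = 0.3320 x 0.005820 = 0.001932 mol, converting that many moles of HN3 to N3-.
Remaining n(HN3) = 0.0006075 mol; n(N3-) = 0.001932 mol.
By Henderson-Hasselbalch, pH = pKa + log([A^-]/[HA]) = 4.72 + log(0.001932/0.0006075) = 4.72 + (+0.50) = 5.22.

5.22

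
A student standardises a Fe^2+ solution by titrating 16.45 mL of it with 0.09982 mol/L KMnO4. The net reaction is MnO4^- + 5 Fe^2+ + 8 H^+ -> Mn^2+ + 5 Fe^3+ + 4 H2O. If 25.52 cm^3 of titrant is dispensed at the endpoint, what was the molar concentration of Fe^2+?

0.774 M

n(KMnO4) = 0.09982 x 0.02552 = 0.002547 mol.
From the balanced equation, 1 mol KMnO4 reacts with 5 mol Fe^2+, so n(Fe^2+) = 0.002547 x 5/1 = 0.01274 mol.
[Fe^2+] = 0.01274 / 0.01645 L = 0.774 M.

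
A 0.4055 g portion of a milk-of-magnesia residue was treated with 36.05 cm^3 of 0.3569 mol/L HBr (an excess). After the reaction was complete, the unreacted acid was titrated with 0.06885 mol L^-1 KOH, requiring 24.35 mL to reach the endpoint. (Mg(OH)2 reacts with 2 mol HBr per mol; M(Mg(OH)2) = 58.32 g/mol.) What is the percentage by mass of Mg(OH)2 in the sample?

Total n(HBr) added = 0.3569 x 0.03605 = 0.01287 mol.
n(KOH) used = 0.06885 x 0.02435 = 0.001676 mol, which equals the excess n(HBr).
So n(HBr) consumed by the sample = 0.01287 - 0.001676 = 0.01119 mol.
n(Mg(OH)2) = 0.01119 / 2 = 0.005595 mol.
mass Mg(OH)2 = 0.005595 x 58.32 = 0.3263 g, so %Mg(OH)2 = 0.3263/0.4055 x 100 = 80.5%.

80.5%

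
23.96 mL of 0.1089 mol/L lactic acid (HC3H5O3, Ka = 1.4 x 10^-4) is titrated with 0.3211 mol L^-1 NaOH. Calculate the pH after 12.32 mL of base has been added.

12.57

n(acid) = 0.1089 x 0.02396 = 0.002609 mol; n(NaOH) added = 0.3211 x 0.01232 = 0.003956 mol.
Base is in excess by 0.003956 - 0.002609 = 0.001347 mol in a total volume of 0.03628 L.
[OH^-] = 0.001347/0.03628 = 0.03712 M, so pOH = 1.43 and pH = 14.00 - 1.43 = 12.57.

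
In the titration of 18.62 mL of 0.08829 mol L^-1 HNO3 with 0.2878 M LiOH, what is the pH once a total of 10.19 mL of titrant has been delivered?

n(acid) = 0.08829 x 0.01862 = 0.001644 mol; n(LiOH) added = 0.2878 x 0.01019 = 0.002933 mol.
Base is in excess by 0.002933 - 0.001644 = 0.001289 mol in a total volume of 0.02881 L.
[OH^-] = 0.001289/0.02881 = 0.04473 M, so pOH = 1.35 and pH = 14.00 - 1.35 = 12.65.

12.65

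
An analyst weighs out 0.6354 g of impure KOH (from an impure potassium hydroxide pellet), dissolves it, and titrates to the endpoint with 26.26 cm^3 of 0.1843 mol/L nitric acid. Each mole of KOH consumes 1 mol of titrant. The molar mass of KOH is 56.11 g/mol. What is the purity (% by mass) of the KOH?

n(HNO3) = 0.1843 x 0.02626 = 0.004840 mol.
n(KOH) = 0.004840 / 1 = 0.004840 mol.
mass of KOH = 0.004840 x 56.11 = 0.2716 g.
% purity = 0.2716 / 0.6354 x 100 = 42.7%.

42.7%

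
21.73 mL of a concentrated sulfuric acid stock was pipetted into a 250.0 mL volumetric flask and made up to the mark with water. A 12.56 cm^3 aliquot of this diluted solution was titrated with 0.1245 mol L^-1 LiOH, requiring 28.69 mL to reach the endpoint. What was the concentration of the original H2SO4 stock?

1.64 M

n(LiOH) = 0.1245 x 0.02869 = 0.003572 mol.
n(H2SO4) in the aliquot = 0.003572 x 1/2 = 0.001786 mol.
[diluted H2SO4] = 0.001786 / 0.01256 = 0.1422 M.
Dilution factor = 250.0/21.73 = 11.50, so [stock] = 0.1422 x 11.50 = 1.64 M.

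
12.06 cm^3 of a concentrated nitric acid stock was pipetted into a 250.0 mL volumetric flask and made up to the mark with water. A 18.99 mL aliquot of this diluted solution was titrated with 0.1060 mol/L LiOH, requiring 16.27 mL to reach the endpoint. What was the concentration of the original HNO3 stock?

n(LiOH) = 0.1060 x 0.01627 = 0.001725 mol.
n(HNO3) in the aliquot = 0.001725 mol.
[diluted HNO3] = 0.001725 / 0.01899 = 0.09082 M.
Dilution factor = 250.0/12.06 = 20.73, so [stock] = 0.09082 x 20.73 = 1.88 M.

1.88 M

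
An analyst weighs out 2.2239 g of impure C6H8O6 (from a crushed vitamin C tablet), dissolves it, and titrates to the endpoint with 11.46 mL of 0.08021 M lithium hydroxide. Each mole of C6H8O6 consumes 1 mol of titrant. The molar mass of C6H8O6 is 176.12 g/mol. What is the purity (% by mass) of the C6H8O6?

n(LiOH) = 0.08021 x 0.01146 = 0.0009192 mol.
n(C6H8O6) = 0.0009192 / 1 = 0.0009192 mol.
mass of C6H8O6 = 0.0009192 x 176.12 = 0.1619 g.
% purity = 0.1619 / 2.2239 x 100 = 7.28%.

7.28%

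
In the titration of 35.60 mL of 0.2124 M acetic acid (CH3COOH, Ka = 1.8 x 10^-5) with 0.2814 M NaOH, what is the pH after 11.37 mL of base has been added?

Initial n(CH3COOH) = 0.2124 x 0.03560 = 0.007561 mol.
n(NaOH) added = 0.2814 x 0.01137 = 0.003200 mol, converting that many moles of CH3COOH to CH3COO-.
Remaining n(CH3COOH) = 0.004362 mol; n(CH3COO-) = 0.003200 mol.
By Henderson-Hasselbalch, pH = pKa + log([A^-]/[HA]) = 4.74 + log(0.003200/0.004362) = 4.74 + (-0.13) = 4.61.

4.61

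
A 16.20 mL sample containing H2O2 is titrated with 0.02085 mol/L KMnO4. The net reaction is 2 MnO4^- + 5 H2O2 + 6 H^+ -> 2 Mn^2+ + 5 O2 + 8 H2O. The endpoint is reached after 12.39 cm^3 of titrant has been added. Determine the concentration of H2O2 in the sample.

0.0399 M

n(KMnO4) = 0.02085 x 0.01239 = 0.0002583 mol.
From the balanced equation, 2 mol KMnO4 reacts with 5 mol H2O2, so n(H2O2) = 0.0002583 x 5/2 = 0.0006458 mol.
[H2O2] = 0.0006458 / 0.01620 L = 0.0399 M.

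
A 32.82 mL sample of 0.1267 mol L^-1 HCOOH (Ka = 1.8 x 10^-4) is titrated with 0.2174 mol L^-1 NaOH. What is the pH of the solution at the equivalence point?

8.32

n(HCOOH) = 0.1267 x 0.03282 = 0.004158 mol; V(NaOH) at equivalence = 0.004158/0.2174 = 0.01913 L.
At equivalence all the acid is converted to HCOO-; total volume = 0.03282 + 0.01913 = 0.05195 L, so [HCOO-] = 0.004158/0.05195 = 0.08005 M.
Kb = Kw/Ka = 1.0e-14 / 1.8 x 10^-4 = 5.56e-11.
[OH^-] = sqrt(Kb x [HCOO-]) = sqrt(5.56e-11 x 0.08005) = 2.11e-6 M.
pOH = 5.68, so pH = 14.00 - 5.68 = 8.32.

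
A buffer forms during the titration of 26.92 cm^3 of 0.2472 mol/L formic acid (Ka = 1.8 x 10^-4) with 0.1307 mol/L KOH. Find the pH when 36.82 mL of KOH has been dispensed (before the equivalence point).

Initial n(HCOOH) = 0.2472 x 0.02692 = 0.006655 mol.
n(KOH) added = 0.1307 x 0.03682 = 0.004812 mol, converting that many moles of HCOOH to HCOO-.
Remaining n(HCOOH) = 0.001842 mol; n(HCOO-) = 0.004812 mol.
By Henderson-Hasselbalch, pH = pKa + log([A^-]/[HA]) = 3.74 + log(0.004812/0.001842) = 3.74 + (+0.42) = 4.16.

4.16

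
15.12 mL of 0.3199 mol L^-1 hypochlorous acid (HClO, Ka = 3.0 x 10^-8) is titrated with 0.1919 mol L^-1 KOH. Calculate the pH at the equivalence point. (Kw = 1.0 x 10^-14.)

n(HClO) = 0.3199 x 0.01512 = 0.004837 mol; V(KOH) at equivalence = 0.004837/0.1919 = 0.02521 L.
At equivalence all the acid is converted to ClO-; total volume = 0.01512 + 0.02521 = 0.04033 L, so [ClO-] = 0.004837/0.04033 = 0.1199 M.
Kb = Kw/Ka = 1.0e-14 / 3.0 x 10^-8 = 3.33e-7.
[OH^-] = sqrt(Kb x [ClO-]) = sqrt(3.33e-7 x 0.1199) = 0.000200 M.
pOH = 3.70, so pH = 14.00 - 3.70 = 10.30.

10.30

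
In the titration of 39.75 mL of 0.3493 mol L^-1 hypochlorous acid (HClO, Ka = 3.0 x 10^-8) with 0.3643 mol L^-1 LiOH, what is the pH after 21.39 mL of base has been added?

7.63

Initial n(HClO) = 0.3493 x 0.03975 = 0.01388 mol.
n(LiOH) added = 0.3643 x 0.02139 = 0.007792 mol, converting that many moles of HClO to ClO-.
Remaining n(HClO) = 0.006092 mol; n(ClO-) = 0.007792 mol.
By Henderson-Hasselbalch, pH = pKa + log([A^-]/[HA]) = 7.52 + log(0.007792/0.006092) = 7.52 + (+0.11) = 7.63.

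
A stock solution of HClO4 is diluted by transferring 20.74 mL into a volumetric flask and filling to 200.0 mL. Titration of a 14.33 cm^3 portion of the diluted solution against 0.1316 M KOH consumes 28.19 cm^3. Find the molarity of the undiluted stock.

2.50 M

n(KOH) = 0.1316 x 0.02819 = 0.003710 mol.
n(HClO4) in the aliquot = 0.003710 mol.
[diluted HClO4] = 0.003710 / 0.01433 = 0.2589 M.
Dilution factor = 200.0/20.74 = 9.643, so [stock] = 0.2589 x 9.643 = 2.50 M.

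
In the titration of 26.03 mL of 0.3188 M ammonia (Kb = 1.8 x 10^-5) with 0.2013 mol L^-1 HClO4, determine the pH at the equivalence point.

n(NH3) = 0.3188 x 0.02603 = 0.008298 mol; V(HClO4) at equivalence = 0.008298/0.2013 = 0.04122 L.
At equivalence the base is fully converted to NH4+; total volume = 0.06725 L, so [NH4+] = 0.008298/0.06725 = 0.1234 M.
Ka(NH4+) = Kw/Kb = 1.0e-14 / 1.8 x 10^-5 = 5.56e-10.
[H^+] = sqrt(Ka x [NH4+]) = sqrt(5.56e-10 x 0.1234) = 8.28e-6 M.
pH = -log(8.28e-6) = 5.08.

5.08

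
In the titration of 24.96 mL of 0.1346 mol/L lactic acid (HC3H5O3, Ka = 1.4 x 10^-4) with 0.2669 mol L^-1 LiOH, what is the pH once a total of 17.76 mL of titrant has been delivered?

n(acid) = 0.1346 x 0.02496 = 0.003360 mol; n(LiOH) added = 0.2669 x 0.01776 = 0.004740 mol.
Base is in excess by 0.004740 - 0.003360 = 0.001381 mol in a total volume of 0.04272 L.
[OH^-] = 0.001381/0.04272 = 0.03232 M, so pOH = 1.49 and pH = 14.00 - 1.49 = 12.51.

12.51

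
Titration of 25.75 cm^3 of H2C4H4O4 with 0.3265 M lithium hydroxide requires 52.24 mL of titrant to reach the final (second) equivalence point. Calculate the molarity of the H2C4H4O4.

n(LiOH) = 0.3265 x 0.05224 = 0.01706 mol.
At the final (second) equivalence point, 2 mol OH^- react per mol H2C4H4O4, so n(H2C4H4O4) = 0.01706 / 2 = 0.008528 mol.
[H2C4H4O4] = 0.008528 / 0.02575 L = 0.331 M.

0.331 M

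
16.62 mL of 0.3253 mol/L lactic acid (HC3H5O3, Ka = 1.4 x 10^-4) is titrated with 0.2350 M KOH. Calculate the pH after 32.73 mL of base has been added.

n(acid) = 0.3253 x 0.01662 = 0.005406 mol; n(KOH) added = 0.2350 x 0.03273 = 0.007692 mol.
Base is in excess by 0.007692 - 0.005406 = 0.002285 mol in a total volume of 0.04935 L.
[OH^-] = 0.002285/0.04935 = 0.04630 M, so pOH = 1.33 and pH = 14.00 - 1.33 = 12.67.

12.67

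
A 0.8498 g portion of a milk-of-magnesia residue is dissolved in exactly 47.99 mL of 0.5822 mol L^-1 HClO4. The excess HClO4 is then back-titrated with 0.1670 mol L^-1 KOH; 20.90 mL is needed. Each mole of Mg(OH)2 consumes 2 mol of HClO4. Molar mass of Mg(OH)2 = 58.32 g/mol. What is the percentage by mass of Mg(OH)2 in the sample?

Total n(HClO4) added = 0.5822 x 0.04799 = 0.02794 mol.
n(KOH) used = 0.1670 x 0.02090 = 0.003490 mol, which equals the excess n(HClO4).
So n(HClO4) consumed by the sample = 0.02794 - 0.003490 = 0.02445 mol.
n(Mg(OH)2) = 0.02445 / 2 = 0.01222 mol.
mass Mg(OH)2 = 0.01222 x 58.32 = 0.7129 g, so %Mg(OH)2 = 0.7129/0.8498 x 100 = 83.9%.

83.9%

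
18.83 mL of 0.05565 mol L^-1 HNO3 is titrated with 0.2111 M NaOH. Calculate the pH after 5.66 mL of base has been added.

n(acid) = 0.05565 x 0.01883 = 0.001048 mol; n(NaOH) added = 0.2111 x 0.005660 = 0.001195 mol.
Base is in excess by 0.001195 - 0.001048 = 0.0001469 mol in a total volume of 0.02449 L.
[OH^-] = 0.0001469/0.02449 = 0.006000 M, so pOH = 2.22 and pH = 14.00 - 2.22 = 11.78.

11.78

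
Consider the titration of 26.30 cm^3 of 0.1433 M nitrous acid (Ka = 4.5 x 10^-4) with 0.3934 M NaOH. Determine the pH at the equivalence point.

n(HNO2) = 0.1433 x 0.02630 = 0.003769 mol; V(NaOH) at equivalence = 0.003769/0.3934 = 0.009580 L.
At equivalence all the acid is converted to NO2-; total volume = 0.02630 + 0.009580 = 0.03588 L, so [NO2-] = 0.003769/0.03588 = 0.1050 M.
Kb = Kw/Ka = 1.0e-14 / 4.5 x 10^-4 = 2.22e-11.
[OH^-] = sqrt(Kb x [NO2-]) = sqrt(2.22e-11 x 0.1050) = 1.53e-6 M.
pOH = 5.82, so pH = 14.00 - 5.82 = 8.18.

8.18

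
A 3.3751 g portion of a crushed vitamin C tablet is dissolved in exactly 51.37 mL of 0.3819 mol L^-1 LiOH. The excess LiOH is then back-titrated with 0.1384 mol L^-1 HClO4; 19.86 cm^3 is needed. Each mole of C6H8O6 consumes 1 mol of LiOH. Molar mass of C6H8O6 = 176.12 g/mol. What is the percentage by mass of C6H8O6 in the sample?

88.0%

Total n(LiOH) added = 0.3819 x 0.05137 = 0.01962 mol.
n(HClO4) used = 0.1384 x 0.01986 = 0.002749 mol, which equals the excess n(LiOH).
So n(LiOH) consumed by the sample = 0.01962 - 0.002749 = 0.01687 mol.
n(C6H8O6) = 0.01687 / 1 = 0.01687 mol.
mass C6H8O6 = 0.01687 x 176.12 = 2.971 g, so %C6H8O6 = 2.971/3.3751 x 100 = 88.0%.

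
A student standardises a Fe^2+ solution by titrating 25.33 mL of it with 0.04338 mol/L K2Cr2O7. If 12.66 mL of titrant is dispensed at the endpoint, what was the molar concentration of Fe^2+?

n(K2Cr2O7) = 0.04338 x 0.01266 = 0.0005492 mol.
From the balanced equation, 1 mol K2Cr2O7 reacts with 6 mol Fe^2+, so n(Fe^2+) = 0.0005492 x 6/1 = 0.003295 mol.
[Fe^2+] = 0.003295 / 0.02533 L = 0.130 M.

0.130 M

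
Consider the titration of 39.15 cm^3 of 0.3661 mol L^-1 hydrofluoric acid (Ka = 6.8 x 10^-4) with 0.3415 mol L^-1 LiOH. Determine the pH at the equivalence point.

8.21

n(HF) = 0.3661 x 0.03915 = 0.01433 mol; V(LiOH) at equivalence = 0.01433/0.3415 = 0.04197 L.
At equivalence all the acid is converted to F-; total volume = 0.03915 + 0.04197 = 0.08112 L, so [F-] = 0.01433/0.08112 = 0.1767 M.
Kb = Kw/Ka = 1.0e-14 / 6.8 x 10^-4 = 1.47e-11.
[OH^-] = sqrt(Kb x [F-]) = sqrt(1.47e-11 x 0.1767) = 1.61e-6 M.
pOH = 5.79, so pH = 14.00 - 5.79 = 8.21.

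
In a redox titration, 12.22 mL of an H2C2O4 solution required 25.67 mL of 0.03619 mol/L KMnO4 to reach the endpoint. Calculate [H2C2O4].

n(KMnO4) = 0.03619 x 0.02567 = 0.0009290 mol.
From the balanced equation, 2 mol KMnO4 reacts with 5 mol H2C2O4, so n(H2C2O4) = 0.0009290 x 5/2 = 0.002322 mol.
[H2C2O4] = 0.002322 / 0.01222 L = 0.190 M.

0.190 M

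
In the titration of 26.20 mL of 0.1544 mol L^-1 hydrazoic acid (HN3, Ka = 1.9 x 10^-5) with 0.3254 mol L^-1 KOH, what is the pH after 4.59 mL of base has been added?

Initial n(HN3) = 0.1544 x 0.02620 = 0.004045 mol.
n(KOH) added = 0.3254 x 0.004590 = 0.001494 mol, converting that many moles of HN3 to N3-.
Remaining n(HN3) = 0.002552 mol; n(N3-) = 0.001494 mol.
By Henderson-Hasselbalch, pH = pKa + log([A^-]/[HA]) = 4.72 + log(0.001494/0.002552) = 4.72 + (-0.23) = 4.49.

4.49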